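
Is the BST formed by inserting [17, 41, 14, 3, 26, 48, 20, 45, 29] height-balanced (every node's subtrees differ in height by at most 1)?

Tree (level-order array): [17, 14, 41, 3, None, 26, 48, None, None, 20, 29, 45]
Definition: a tree is height-balanced if, at every node, |h(left) - h(right)| <= 1 (empty subtree has height -1).
Bottom-up per-node check:
  node 3: h_left=-1, h_right=-1, diff=0 [OK], height=0
  node 14: h_left=0, h_right=-1, diff=1 [OK], height=1
  node 20: h_left=-1, h_right=-1, diff=0 [OK], height=0
  node 29: h_left=-1, h_right=-1, diff=0 [OK], height=0
  node 26: h_left=0, h_right=0, diff=0 [OK], height=1
  node 45: h_left=-1, h_right=-1, diff=0 [OK], height=0
  node 48: h_left=0, h_right=-1, diff=1 [OK], height=1
  node 41: h_left=1, h_right=1, diff=0 [OK], height=2
  node 17: h_left=1, h_right=2, diff=1 [OK], height=3
All nodes satisfy the balance condition.
Result: Balanced


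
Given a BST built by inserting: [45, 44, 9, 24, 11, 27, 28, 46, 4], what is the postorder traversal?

Tree insertion order: [45, 44, 9, 24, 11, 27, 28, 46, 4]
Tree (level-order array): [45, 44, 46, 9, None, None, None, 4, 24, None, None, 11, 27, None, None, None, 28]
Postorder traversal: [4, 11, 28, 27, 24, 9, 44, 46, 45]


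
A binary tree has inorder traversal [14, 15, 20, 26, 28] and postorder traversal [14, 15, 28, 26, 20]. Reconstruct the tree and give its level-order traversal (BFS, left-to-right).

Inorder:   [14, 15, 20, 26, 28]
Postorder: [14, 15, 28, 26, 20]
Algorithm: postorder visits root last, so walk postorder right-to-left;
each value is the root of the current inorder slice — split it at that
value, recurse on the right subtree first, then the left.
Recursive splits:
  root=20; inorder splits into left=[14, 15], right=[26, 28]
  root=26; inorder splits into left=[], right=[28]
  root=28; inorder splits into left=[], right=[]
  root=15; inorder splits into left=[14], right=[]
  root=14; inorder splits into left=[], right=[]
Reconstructed level-order: [20, 15, 26, 14, 28]


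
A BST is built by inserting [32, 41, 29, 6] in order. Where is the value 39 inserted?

Starting tree (level order): [32, 29, 41, 6]
Insertion path: 32 -> 41
Result: insert 39 as left child of 41
Final tree (level order): [32, 29, 41, 6, None, 39]


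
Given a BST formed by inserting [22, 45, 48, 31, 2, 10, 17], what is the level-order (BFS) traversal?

Tree insertion order: [22, 45, 48, 31, 2, 10, 17]
Tree (level-order array): [22, 2, 45, None, 10, 31, 48, None, 17]
BFS from the root, enqueuing left then right child of each popped node:
  queue [22] -> pop 22, enqueue [2, 45], visited so far: [22]
  queue [2, 45] -> pop 2, enqueue [10], visited so far: [22, 2]
  queue [45, 10] -> pop 45, enqueue [31, 48], visited so far: [22, 2, 45]
  queue [10, 31, 48] -> pop 10, enqueue [17], visited so far: [22, 2, 45, 10]
  queue [31, 48, 17] -> pop 31, enqueue [none], visited so far: [22, 2, 45, 10, 31]
  queue [48, 17] -> pop 48, enqueue [none], visited so far: [22, 2, 45, 10, 31, 48]
  queue [17] -> pop 17, enqueue [none], visited so far: [22, 2, 45, 10, 31, 48, 17]
Result: [22, 2, 45, 10, 31, 48, 17]


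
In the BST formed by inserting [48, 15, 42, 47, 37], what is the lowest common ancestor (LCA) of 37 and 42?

Tree insertion order: [48, 15, 42, 47, 37]
Tree (level-order array): [48, 15, None, None, 42, 37, 47]
In a BST, the LCA of p=37, q=42 is the first node v on the
root-to-leaf path with p <= v <= q (go left if both < v, right if both > v).
Walk from root:
  at 48: both 37 and 42 < 48, go left
  at 15: both 37 and 42 > 15, go right
  at 42: 37 <= 42 <= 42, this is the LCA
LCA = 42


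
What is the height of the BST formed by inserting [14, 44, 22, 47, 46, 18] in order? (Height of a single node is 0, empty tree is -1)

Insertion order: [14, 44, 22, 47, 46, 18]
Tree (level-order array): [14, None, 44, 22, 47, 18, None, 46]
Compute height bottom-up (empty subtree = -1):
  height(18) = 1 + max(-1, -1) = 0
  height(22) = 1 + max(0, -1) = 1
  height(46) = 1 + max(-1, -1) = 0
  height(47) = 1 + max(0, -1) = 1
  height(44) = 1 + max(1, 1) = 2
  height(14) = 1 + max(-1, 2) = 3
Height = 3


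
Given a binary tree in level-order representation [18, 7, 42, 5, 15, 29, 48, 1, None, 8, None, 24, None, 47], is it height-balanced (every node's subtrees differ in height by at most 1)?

Tree (level-order array): [18, 7, 42, 5, 15, 29, 48, 1, None, 8, None, 24, None, 47]
Definition: a tree is height-balanced if, at every node, |h(left) - h(right)| <= 1 (empty subtree has height -1).
Bottom-up per-node check:
  node 1: h_left=-1, h_right=-1, diff=0 [OK], height=0
  node 5: h_left=0, h_right=-1, diff=1 [OK], height=1
  node 8: h_left=-1, h_right=-1, diff=0 [OK], height=0
  node 15: h_left=0, h_right=-1, diff=1 [OK], height=1
  node 7: h_left=1, h_right=1, diff=0 [OK], height=2
  node 24: h_left=-1, h_right=-1, diff=0 [OK], height=0
  node 29: h_left=0, h_right=-1, diff=1 [OK], height=1
  node 47: h_left=-1, h_right=-1, diff=0 [OK], height=0
  node 48: h_left=0, h_right=-1, diff=1 [OK], height=1
  node 42: h_left=1, h_right=1, diff=0 [OK], height=2
  node 18: h_left=2, h_right=2, diff=0 [OK], height=3
All nodes satisfy the balance condition.
Result: Balanced


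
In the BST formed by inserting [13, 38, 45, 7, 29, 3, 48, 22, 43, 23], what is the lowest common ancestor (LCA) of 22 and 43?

Tree insertion order: [13, 38, 45, 7, 29, 3, 48, 22, 43, 23]
Tree (level-order array): [13, 7, 38, 3, None, 29, 45, None, None, 22, None, 43, 48, None, 23]
In a BST, the LCA of p=22, q=43 is the first node v on the
root-to-leaf path with p <= v <= q (go left if both < v, right if both > v).
Walk from root:
  at 13: both 22 and 43 > 13, go right
  at 38: 22 <= 38 <= 43, this is the LCA
LCA = 38


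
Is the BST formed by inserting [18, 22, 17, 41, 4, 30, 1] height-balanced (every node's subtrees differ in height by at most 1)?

Tree (level-order array): [18, 17, 22, 4, None, None, 41, 1, None, 30]
Definition: a tree is height-balanced if, at every node, |h(left) - h(right)| <= 1 (empty subtree has height -1).
Bottom-up per-node check:
  node 1: h_left=-1, h_right=-1, diff=0 [OK], height=0
  node 4: h_left=0, h_right=-1, diff=1 [OK], height=1
  node 17: h_left=1, h_right=-1, diff=2 [FAIL (|1--1|=2 > 1)], height=2
  node 30: h_left=-1, h_right=-1, diff=0 [OK], height=0
  node 41: h_left=0, h_right=-1, diff=1 [OK], height=1
  node 22: h_left=-1, h_right=1, diff=2 [FAIL (|-1-1|=2 > 1)], height=2
  node 18: h_left=2, h_right=2, diff=0 [OK], height=3
Node 17 violates the condition: |1 - -1| = 2 > 1.
Result: Not balanced


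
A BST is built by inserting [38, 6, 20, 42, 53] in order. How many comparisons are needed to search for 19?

Search path for 19: 38 -> 6 -> 20
Found: False
Comparisons: 3


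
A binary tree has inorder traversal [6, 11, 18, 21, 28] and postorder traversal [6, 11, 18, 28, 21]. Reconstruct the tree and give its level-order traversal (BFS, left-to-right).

Inorder:   [6, 11, 18, 21, 28]
Postorder: [6, 11, 18, 28, 21]
Algorithm: postorder visits root last, so walk postorder right-to-left;
each value is the root of the current inorder slice — split it at that
value, recurse on the right subtree first, then the left.
Recursive splits:
  root=21; inorder splits into left=[6, 11, 18], right=[28]
  root=28; inorder splits into left=[], right=[]
  root=18; inorder splits into left=[6, 11], right=[]
  root=11; inorder splits into left=[6], right=[]
  root=6; inorder splits into left=[], right=[]
Reconstructed level-order: [21, 18, 28, 11, 6]


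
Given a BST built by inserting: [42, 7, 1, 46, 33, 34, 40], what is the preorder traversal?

Tree insertion order: [42, 7, 1, 46, 33, 34, 40]
Tree (level-order array): [42, 7, 46, 1, 33, None, None, None, None, None, 34, None, 40]
Preorder traversal: [42, 7, 1, 33, 34, 40, 46]


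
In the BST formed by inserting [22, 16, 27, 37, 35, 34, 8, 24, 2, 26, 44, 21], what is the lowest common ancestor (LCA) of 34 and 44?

Tree insertion order: [22, 16, 27, 37, 35, 34, 8, 24, 2, 26, 44, 21]
Tree (level-order array): [22, 16, 27, 8, 21, 24, 37, 2, None, None, None, None, 26, 35, 44, None, None, None, None, 34]
In a BST, the LCA of p=34, q=44 is the first node v on the
root-to-leaf path with p <= v <= q (go left if both < v, right if both > v).
Walk from root:
  at 22: both 34 and 44 > 22, go right
  at 27: both 34 and 44 > 27, go right
  at 37: 34 <= 37 <= 44, this is the LCA
LCA = 37


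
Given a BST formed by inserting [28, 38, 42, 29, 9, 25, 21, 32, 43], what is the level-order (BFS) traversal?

Tree insertion order: [28, 38, 42, 29, 9, 25, 21, 32, 43]
Tree (level-order array): [28, 9, 38, None, 25, 29, 42, 21, None, None, 32, None, 43]
BFS from the root, enqueuing left then right child of each popped node:
  queue [28] -> pop 28, enqueue [9, 38], visited so far: [28]
  queue [9, 38] -> pop 9, enqueue [25], visited so far: [28, 9]
  queue [38, 25] -> pop 38, enqueue [29, 42], visited so far: [28, 9, 38]
  queue [25, 29, 42] -> pop 25, enqueue [21], visited so far: [28, 9, 38, 25]
  queue [29, 42, 21] -> pop 29, enqueue [32], visited so far: [28, 9, 38, 25, 29]
  queue [42, 21, 32] -> pop 42, enqueue [43], visited so far: [28, 9, 38, 25, 29, 42]
  queue [21, 32, 43] -> pop 21, enqueue [none], visited so far: [28, 9, 38, 25, 29, 42, 21]
  queue [32, 43] -> pop 32, enqueue [none], visited so far: [28, 9, 38, 25, 29, 42, 21, 32]
  queue [43] -> pop 43, enqueue [none], visited so far: [28, 9, 38, 25, 29, 42, 21, 32, 43]
Result: [28, 9, 38, 25, 29, 42, 21, 32, 43]


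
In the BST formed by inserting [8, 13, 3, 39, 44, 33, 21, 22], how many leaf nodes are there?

Tree built from: [8, 13, 3, 39, 44, 33, 21, 22]
Tree (level-order array): [8, 3, 13, None, None, None, 39, 33, 44, 21, None, None, None, None, 22]
Rule: A leaf has 0 children.
Per-node child counts:
  node 8: 2 child(ren)
  node 3: 0 child(ren)
  node 13: 1 child(ren)
  node 39: 2 child(ren)
  node 33: 1 child(ren)
  node 21: 1 child(ren)
  node 22: 0 child(ren)
  node 44: 0 child(ren)
Matching nodes: [3, 22, 44]
Count of leaf nodes: 3


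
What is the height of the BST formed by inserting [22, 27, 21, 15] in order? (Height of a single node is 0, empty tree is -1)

Insertion order: [22, 27, 21, 15]
Tree (level-order array): [22, 21, 27, 15]
Compute height bottom-up (empty subtree = -1):
  height(15) = 1 + max(-1, -1) = 0
  height(21) = 1 + max(0, -1) = 1
  height(27) = 1 + max(-1, -1) = 0
  height(22) = 1 + max(1, 0) = 2
Height = 2


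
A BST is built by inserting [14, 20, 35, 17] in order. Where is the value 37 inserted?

Starting tree (level order): [14, None, 20, 17, 35]
Insertion path: 14 -> 20 -> 35
Result: insert 37 as right child of 35
Final tree (level order): [14, None, 20, 17, 35, None, None, None, 37]


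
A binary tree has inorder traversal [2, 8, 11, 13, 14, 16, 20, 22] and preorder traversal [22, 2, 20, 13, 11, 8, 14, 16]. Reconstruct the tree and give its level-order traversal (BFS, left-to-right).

Inorder:  [2, 8, 11, 13, 14, 16, 20, 22]
Preorder: [22, 2, 20, 13, 11, 8, 14, 16]
Algorithm: preorder visits root first, so consume preorder in order;
for each root, split the current inorder slice at that value into
left-subtree inorder and right-subtree inorder, then recurse.
Recursive splits:
  root=22; inorder splits into left=[2, 8, 11, 13, 14, 16, 20], right=[]
  root=2; inorder splits into left=[], right=[8, 11, 13, 14, 16, 20]
  root=20; inorder splits into left=[8, 11, 13, 14, 16], right=[]
  root=13; inorder splits into left=[8, 11], right=[14, 16]
  root=11; inorder splits into left=[8], right=[]
  root=8; inorder splits into left=[], right=[]
  root=14; inorder splits into left=[], right=[16]
  root=16; inorder splits into left=[], right=[]
Reconstructed level-order: [22, 2, 20, 13, 11, 14, 8, 16]


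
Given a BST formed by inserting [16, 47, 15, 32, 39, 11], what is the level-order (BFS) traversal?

Tree insertion order: [16, 47, 15, 32, 39, 11]
Tree (level-order array): [16, 15, 47, 11, None, 32, None, None, None, None, 39]
BFS from the root, enqueuing left then right child of each popped node:
  queue [16] -> pop 16, enqueue [15, 47], visited so far: [16]
  queue [15, 47] -> pop 15, enqueue [11], visited so far: [16, 15]
  queue [47, 11] -> pop 47, enqueue [32], visited so far: [16, 15, 47]
  queue [11, 32] -> pop 11, enqueue [none], visited so far: [16, 15, 47, 11]
  queue [32] -> pop 32, enqueue [39], visited so far: [16, 15, 47, 11, 32]
  queue [39] -> pop 39, enqueue [none], visited so far: [16, 15, 47, 11, 32, 39]
Result: [16, 15, 47, 11, 32, 39]


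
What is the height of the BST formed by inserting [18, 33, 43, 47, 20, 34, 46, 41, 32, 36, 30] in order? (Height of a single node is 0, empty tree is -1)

Insertion order: [18, 33, 43, 47, 20, 34, 46, 41, 32, 36, 30]
Tree (level-order array): [18, None, 33, 20, 43, None, 32, 34, 47, 30, None, None, 41, 46, None, None, None, 36]
Compute height bottom-up (empty subtree = -1):
  height(30) = 1 + max(-1, -1) = 0
  height(32) = 1 + max(0, -1) = 1
  height(20) = 1 + max(-1, 1) = 2
  height(36) = 1 + max(-1, -1) = 0
  height(41) = 1 + max(0, -1) = 1
  height(34) = 1 + max(-1, 1) = 2
  height(46) = 1 + max(-1, -1) = 0
  height(47) = 1 + max(0, -1) = 1
  height(43) = 1 + max(2, 1) = 3
  height(33) = 1 + max(2, 3) = 4
  height(18) = 1 + max(-1, 4) = 5
Height = 5


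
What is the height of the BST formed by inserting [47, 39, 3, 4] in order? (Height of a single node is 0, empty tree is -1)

Insertion order: [47, 39, 3, 4]
Tree (level-order array): [47, 39, None, 3, None, None, 4]
Compute height bottom-up (empty subtree = -1):
  height(4) = 1 + max(-1, -1) = 0
  height(3) = 1 + max(-1, 0) = 1
  height(39) = 1 + max(1, -1) = 2
  height(47) = 1 + max(2, -1) = 3
Height = 3


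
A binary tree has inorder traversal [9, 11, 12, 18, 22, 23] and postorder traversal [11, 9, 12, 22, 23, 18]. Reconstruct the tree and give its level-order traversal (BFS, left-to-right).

Inorder:   [9, 11, 12, 18, 22, 23]
Postorder: [11, 9, 12, 22, 23, 18]
Algorithm: postorder visits root last, so walk postorder right-to-left;
each value is the root of the current inorder slice — split it at that
value, recurse on the right subtree first, then the left.
Recursive splits:
  root=18; inorder splits into left=[9, 11, 12], right=[22, 23]
  root=23; inorder splits into left=[22], right=[]
  root=22; inorder splits into left=[], right=[]
  root=12; inorder splits into left=[9, 11], right=[]
  root=9; inorder splits into left=[], right=[11]
  root=11; inorder splits into left=[], right=[]
Reconstructed level-order: [18, 12, 23, 9, 22, 11]


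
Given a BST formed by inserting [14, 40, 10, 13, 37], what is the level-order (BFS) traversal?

Tree insertion order: [14, 40, 10, 13, 37]
Tree (level-order array): [14, 10, 40, None, 13, 37]
BFS from the root, enqueuing left then right child of each popped node:
  queue [14] -> pop 14, enqueue [10, 40], visited so far: [14]
  queue [10, 40] -> pop 10, enqueue [13], visited so far: [14, 10]
  queue [40, 13] -> pop 40, enqueue [37], visited so far: [14, 10, 40]
  queue [13, 37] -> pop 13, enqueue [none], visited so far: [14, 10, 40, 13]
  queue [37] -> pop 37, enqueue [none], visited so far: [14, 10, 40, 13, 37]
Result: [14, 10, 40, 13, 37]


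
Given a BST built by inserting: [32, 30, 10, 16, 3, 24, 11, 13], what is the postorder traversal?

Tree insertion order: [32, 30, 10, 16, 3, 24, 11, 13]
Tree (level-order array): [32, 30, None, 10, None, 3, 16, None, None, 11, 24, None, 13]
Postorder traversal: [3, 13, 11, 24, 16, 10, 30, 32]


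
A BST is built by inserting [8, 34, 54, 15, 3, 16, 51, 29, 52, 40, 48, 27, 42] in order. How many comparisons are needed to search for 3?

Search path for 3: 8 -> 3
Found: True
Comparisons: 2


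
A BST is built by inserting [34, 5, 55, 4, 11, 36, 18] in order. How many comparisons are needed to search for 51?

Search path for 51: 34 -> 55 -> 36
Found: False
Comparisons: 3


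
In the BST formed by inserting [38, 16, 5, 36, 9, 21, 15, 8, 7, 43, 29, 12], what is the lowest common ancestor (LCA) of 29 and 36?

Tree insertion order: [38, 16, 5, 36, 9, 21, 15, 8, 7, 43, 29, 12]
Tree (level-order array): [38, 16, 43, 5, 36, None, None, None, 9, 21, None, 8, 15, None, 29, 7, None, 12]
In a BST, the LCA of p=29, q=36 is the first node v on the
root-to-leaf path with p <= v <= q (go left if both < v, right if both > v).
Walk from root:
  at 38: both 29 and 36 < 38, go left
  at 16: both 29 and 36 > 16, go right
  at 36: 29 <= 36 <= 36, this is the LCA
LCA = 36


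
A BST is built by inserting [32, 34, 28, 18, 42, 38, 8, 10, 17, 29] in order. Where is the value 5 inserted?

Starting tree (level order): [32, 28, 34, 18, 29, None, 42, 8, None, None, None, 38, None, None, 10, None, None, None, 17]
Insertion path: 32 -> 28 -> 18 -> 8
Result: insert 5 as left child of 8
Final tree (level order): [32, 28, 34, 18, 29, None, 42, 8, None, None, None, 38, None, 5, 10, None, None, None, None, None, 17]


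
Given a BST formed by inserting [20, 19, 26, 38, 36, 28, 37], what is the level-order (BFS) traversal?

Tree insertion order: [20, 19, 26, 38, 36, 28, 37]
Tree (level-order array): [20, 19, 26, None, None, None, 38, 36, None, 28, 37]
BFS from the root, enqueuing left then right child of each popped node:
  queue [20] -> pop 20, enqueue [19, 26], visited so far: [20]
  queue [19, 26] -> pop 19, enqueue [none], visited so far: [20, 19]
  queue [26] -> pop 26, enqueue [38], visited so far: [20, 19, 26]
  queue [38] -> pop 38, enqueue [36], visited so far: [20, 19, 26, 38]
  queue [36] -> pop 36, enqueue [28, 37], visited so far: [20, 19, 26, 38, 36]
  queue [28, 37] -> pop 28, enqueue [none], visited so far: [20, 19, 26, 38, 36, 28]
  queue [37] -> pop 37, enqueue [none], visited so far: [20, 19, 26, 38, 36, 28, 37]
Result: [20, 19, 26, 38, 36, 28, 37]


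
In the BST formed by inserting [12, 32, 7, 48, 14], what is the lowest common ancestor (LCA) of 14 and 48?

Tree insertion order: [12, 32, 7, 48, 14]
Tree (level-order array): [12, 7, 32, None, None, 14, 48]
In a BST, the LCA of p=14, q=48 is the first node v on the
root-to-leaf path with p <= v <= q (go left if both < v, right if both > v).
Walk from root:
  at 12: both 14 and 48 > 12, go right
  at 32: 14 <= 32 <= 48, this is the LCA
LCA = 32


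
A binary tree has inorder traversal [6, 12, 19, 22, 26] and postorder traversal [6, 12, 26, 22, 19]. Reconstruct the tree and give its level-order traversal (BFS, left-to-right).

Inorder:   [6, 12, 19, 22, 26]
Postorder: [6, 12, 26, 22, 19]
Algorithm: postorder visits root last, so walk postorder right-to-left;
each value is the root of the current inorder slice — split it at that
value, recurse on the right subtree first, then the left.
Recursive splits:
  root=19; inorder splits into left=[6, 12], right=[22, 26]
  root=22; inorder splits into left=[], right=[26]
  root=26; inorder splits into left=[], right=[]
  root=12; inorder splits into left=[6], right=[]
  root=6; inorder splits into left=[], right=[]
Reconstructed level-order: [19, 12, 22, 6, 26]


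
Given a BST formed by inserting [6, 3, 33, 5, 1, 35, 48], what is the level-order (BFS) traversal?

Tree insertion order: [6, 3, 33, 5, 1, 35, 48]
Tree (level-order array): [6, 3, 33, 1, 5, None, 35, None, None, None, None, None, 48]
BFS from the root, enqueuing left then right child of each popped node:
  queue [6] -> pop 6, enqueue [3, 33], visited so far: [6]
  queue [3, 33] -> pop 3, enqueue [1, 5], visited so far: [6, 3]
  queue [33, 1, 5] -> pop 33, enqueue [35], visited so far: [6, 3, 33]
  queue [1, 5, 35] -> pop 1, enqueue [none], visited so far: [6, 3, 33, 1]
  queue [5, 35] -> pop 5, enqueue [none], visited so far: [6, 3, 33, 1, 5]
  queue [35] -> pop 35, enqueue [48], visited so far: [6, 3, 33, 1, 5, 35]
  queue [48] -> pop 48, enqueue [none], visited so far: [6, 3, 33, 1, 5, 35, 48]
Result: [6, 3, 33, 1, 5, 35, 48]


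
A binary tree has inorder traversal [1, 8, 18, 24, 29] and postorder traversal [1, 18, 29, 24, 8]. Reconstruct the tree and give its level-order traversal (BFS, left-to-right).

Inorder:   [1, 8, 18, 24, 29]
Postorder: [1, 18, 29, 24, 8]
Algorithm: postorder visits root last, so walk postorder right-to-left;
each value is the root of the current inorder slice — split it at that
value, recurse on the right subtree first, then the left.
Recursive splits:
  root=8; inorder splits into left=[1], right=[18, 24, 29]
  root=24; inorder splits into left=[18], right=[29]
  root=29; inorder splits into left=[], right=[]
  root=18; inorder splits into left=[], right=[]
  root=1; inorder splits into left=[], right=[]
Reconstructed level-order: [8, 1, 24, 18, 29]


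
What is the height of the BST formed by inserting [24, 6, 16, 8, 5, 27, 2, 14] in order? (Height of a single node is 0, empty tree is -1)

Insertion order: [24, 6, 16, 8, 5, 27, 2, 14]
Tree (level-order array): [24, 6, 27, 5, 16, None, None, 2, None, 8, None, None, None, None, 14]
Compute height bottom-up (empty subtree = -1):
  height(2) = 1 + max(-1, -1) = 0
  height(5) = 1 + max(0, -1) = 1
  height(14) = 1 + max(-1, -1) = 0
  height(8) = 1 + max(-1, 0) = 1
  height(16) = 1 + max(1, -1) = 2
  height(6) = 1 + max(1, 2) = 3
  height(27) = 1 + max(-1, -1) = 0
  height(24) = 1 + max(3, 0) = 4
Height = 4


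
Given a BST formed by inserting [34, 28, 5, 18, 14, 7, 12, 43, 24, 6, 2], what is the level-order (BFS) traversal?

Tree insertion order: [34, 28, 5, 18, 14, 7, 12, 43, 24, 6, 2]
Tree (level-order array): [34, 28, 43, 5, None, None, None, 2, 18, None, None, 14, 24, 7, None, None, None, 6, 12]
BFS from the root, enqueuing left then right child of each popped node:
  queue [34] -> pop 34, enqueue [28, 43], visited so far: [34]
  queue [28, 43] -> pop 28, enqueue [5], visited so far: [34, 28]
  queue [43, 5] -> pop 43, enqueue [none], visited so far: [34, 28, 43]
  queue [5] -> pop 5, enqueue [2, 18], visited so far: [34, 28, 43, 5]
  queue [2, 18] -> pop 2, enqueue [none], visited so far: [34, 28, 43, 5, 2]
  queue [18] -> pop 18, enqueue [14, 24], visited so far: [34, 28, 43, 5, 2, 18]
  queue [14, 24] -> pop 14, enqueue [7], visited so far: [34, 28, 43, 5, 2, 18, 14]
  queue [24, 7] -> pop 24, enqueue [none], visited so far: [34, 28, 43, 5, 2, 18, 14, 24]
  queue [7] -> pop 7, enqueue [6, 12], visited so far: [34, 28, 43, 5, 2, 18, 14, 24, 7]
  queue [6, 12] -> pop 6, enqueue [none], visited so far: [34, 28, 43, 5, 2, 18, 14, 24, 7, 6]
  queue [12] -> pop 12, enqueue [none], visited so far: [34, 28, 43, 5, 2, 18, 14, 24, 7, 6, 12]
Result: [34, 28, 43, 5, 2, 18, 14, 24, 7, 6, 12]


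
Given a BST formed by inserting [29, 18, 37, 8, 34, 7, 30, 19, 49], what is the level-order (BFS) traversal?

Tree insertion order: [29, 18, 37, 8, 34, 7, 30, 19, 49]
Tree (level-order array): [29, 18, 37, 8, 19, 34, 49, 7, None, None, None, 30]
BFS from the root, enqueuing left then right child of each popped node:
  queue [29] -> pop 29, enqueue [18, 37], visited so far: [29]
  queue [18, 37] -> pop 18, enqueue [8, 19], visited so far: [29, 18]
  queue [37, 8, 19] -> pop 37, enqueue [34, 49], visited so far: [29, 18, 37]
  queue [8, 19, 34, 49] -> pop 8, enqueue [7], visited so far: [29, 18, 37, 8]
  queue [19, 34, 49, 7] -> pop 19, enqueue [none], visited so far: [29, 18, 37, 8, 19]
  queue [34, 49, 7] -> pop 34, enqueue [30], visited so far: [29, 18, 37, 8, 19, 34]
  queue [49, 7, 30] -> pop 49, enqueue [none], visited so far: [29, 18, 37, 8, 19, 34, 49]
  queue [7, 30] -> pop 7, enqueue [none], visited so far: [29, 18, 37, 8, 19, 34, 49, 7]
  queue [30] -> pop 30, enqueue [none], visited so far: [29, 18, 37, 8, 19, 34, 49, 7, 30]
Result: [29, 18, 37, 8, 19, 34, 49, 7, 30]


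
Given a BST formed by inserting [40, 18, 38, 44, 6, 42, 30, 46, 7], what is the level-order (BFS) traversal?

Tree insertion order: [40, 18, 38, 44, 6, 42, 30, 46, 7]
Tree (level-order array): [40, 18, 44, 6, 38, 42, 46, None, 7, 30]
BFS from the root, enqueuing left then right child of each popped node:
  queue [40] -> pop 40, enqueue [18, 44], visited so far: [40]
  queue [18, 44] -> pop 18, enqueue [6, 38], visited so far: [40, 18]
  queue [44, 6, 38] -> pop 44, enqueue [42, 46], visited so far: [40, 18, 44]
  queue [6, 38, 42, 46] -> pop 6, enqueue [7], visited so far: [40, 18, 44, 6]
  queue [38, 42, 46, 7] -> pop 38, enqueue [30], visited so far: [40, 18, 44, 6, 38]
  queue [42, 46, 7, 30] -> pop 42, enqueue [none], visited so far: [40, 18, 44, 6, 38, 42]
  queue [46, 7, 30] -> pop 46, enqueue [none], visited so far: [40, 18, 44, 6, 38, 42, 46]
  queue [7, 30] -> pop 7, enqueue [none], visited so far: [40, 18, 44, 6, 38, 42, 46, 7]
  queue [30] -> pop 30, enqueue [none], visited so far: [40, 18, 44, 6, 38, 42, 46, 7, 30]
Result: [40, 18, 44, 6, 38, 42, 46, 7, 30]


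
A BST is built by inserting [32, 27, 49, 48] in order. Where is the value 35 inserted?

Starting tree (level order): [32, 27, 49, None, None, 48]
Insertion path: 32 -> 49 -> 48
Result: insert 35 as left child of 48
Final tree (level order): [32, 27, 49, None, None, 48, None, 35]


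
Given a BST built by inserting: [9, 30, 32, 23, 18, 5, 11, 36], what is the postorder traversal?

Tree insertion order: [9, 30, 32, 23, 18, 5, 11, 36]
Tree (level-order array): [9, 5, 30, None, None, 23, 32, 18, None, None, 36, 11]
Postorder traversal: [5, 11, 18, 23, 36, 32, 30, 9]


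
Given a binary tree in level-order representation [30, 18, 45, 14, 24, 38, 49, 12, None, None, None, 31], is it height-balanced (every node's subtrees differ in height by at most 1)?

Tree (level-order array): [30, 18, 45, 14, 24, 38, 49, 12, None, None, None, 31]
Definition: a tree is height-balanced if, at every node, |h(left) - h(right)| <= 1 (empty subtree has height -1).
Bottom-up per-node check:
  node 12: h_left=-1, h_right=-1, diff=0 [OK], height=0
  node 14: h_left=0, h_right=-1, diff=1 [OK], height=1
  node 24: h_left=-1, h_right=-1, diff=0 [OK], height=0
  node 18: h_left=1, h_right=0, diff=1 [OK], height=2
  node 31: h_left=-1, h_right=-1, diff=0 [OK], height=0
  node 38: h_left=0, h_right=-1, diff=1 [OK], height=1
  node 49: h_left=-1, h_right=-1, diff=0 [OK], height=0
  node 45: h_left=1, h_right=0, diff=1 [OK], height=2
  node 30: h_left=2, h_right=2, diff=0 [OK], height=3
All nodes satisfy the balance condition.
Result: Balanced


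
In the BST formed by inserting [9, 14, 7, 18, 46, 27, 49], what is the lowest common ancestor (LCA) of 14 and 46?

Tree insertion order: [9, 14, 7, 18, 46, 27, 49]
Tree (level-order array): [9, 7, 14, None, None, None, 18, None, 46, 27, 49]
In a BST, the LCA of p=14, q=46 is the first node v on the
root-to-leaf path with p <= v <= q (go left if both < v, right if both > v).
Walk from root:
  at 9: both 14 and 46 > 9, go right
  at 14: 14 <= 14 <= 46, this is the LCA
LCA = 14


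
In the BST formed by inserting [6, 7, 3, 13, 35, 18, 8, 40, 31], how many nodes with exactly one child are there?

Tree built from: [6, 7, 3, 13, 35, 18, 8, 40, 31]
Tree (level-order array): [6, 3, 7, None, None, None, 13, 8, 35, None, None, 18, 40, None, 31]
Rule: These are nodes with exactly 1 non-null child.
Per-node child counts:
  node 6: 2 child(ren)
  node 3: 0 child(ren)
  node 7: 1 child(ren)
  node 13: 2 child(ren)
  node 8: 0 child(ren)
  node 35: 2 child(ren)
  node 18: 1 child(ren)
  node 31: 0 child(ren)
  node 40: 0 child(ren)
Matching nodes: [7, 18]
Count of nodes with exactly one child: 2


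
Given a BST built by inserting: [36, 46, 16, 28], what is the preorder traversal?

Tree insertion order: [36, 46, 16, 28]
Tree (level-order array): [36, 16, 46, None, 28]
Preorder traversal: [36, 16, 28, 46]


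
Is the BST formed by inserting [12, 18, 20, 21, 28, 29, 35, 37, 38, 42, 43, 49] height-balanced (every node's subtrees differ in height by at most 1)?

Tree (level-order array): [12, None, 18, None, 20, None, 21, None, 28, None, 29, None, 35, None, 37, None, 38, None, 42, None, 43, None, 49]
Definition: a tree is height-balanced if, at every node, |h(left) - h(right)| <= 1 (empty subtree has height -1).
Bottom-up per-node check:
  node 49: h_left=-1, h_right=-1, diff=0 [OK], height=0
  node 43: h_left=-1, h_right=0, diff=1 [OK], height=1
  node 42: h_left=-1, h_right=1, diff=2 [FAIL (|-1-1|=2 > 1)], height=2
  node 38: h_left=-1, h_right=2, diff=3 [FAIL (|-1-2|=3 > 1)], height=3
  node 37: h_left=-1, h_right=3, diff=4 [FAIL (|-1-3|=4 > 1)], height=4
  node 35: h_left=-1, h_right=4, diff=5 [FAIL (|-1-4|=5 > 1)], height=5
  node 29: h_left=-1, h_right=5, diff=6 [FAIL (|-1-5|=6 > 1)], height=6
  node 28: h_left=-1, h_right=6, diff=7 [FAIL (|-1-6|=7 > 1)], height=7
  node 21: h_left=-1, h_right=7, diff=8 [FAIL (|-1-7|=8 > 1)], height=8
  node 20: h_left=-1, h_right=8, diff=9 [FAIL (|-1-8|=9 > 1)], height=9
  node 18: h_left=-1, h_right=9, diff=10 [FAIL (|-1-9|=10 > 1)], height=10
  node 12: h_left=-1, h_right=10, diff=11 [FAIL (|-1-10|=11 > 1)], height=11
Node 42 violates the condition: |-1 - 1| = 2 > 1.
Result: Not balanced


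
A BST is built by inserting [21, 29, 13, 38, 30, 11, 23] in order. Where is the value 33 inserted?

Starting tree (level order): [21, 13, 29, 11, None, 23, 38, None, None, None, None, 30]
Insertion path: 21 -> 29 -> 38 -> 30
Result: insert 33 as right child of 30
Final tree (level order): [21, 13, 29, 11, None, 23, 38, None, None, None, None, 30, None, None, 33]


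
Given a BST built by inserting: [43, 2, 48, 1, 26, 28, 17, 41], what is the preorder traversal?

Tree insertion order: [43, 2, 48, 1, 26, 28, 17, 41]
Tree (level-order array): [43, 2, 48, 1, 26, None, None, None, None, 17, 28, None, None, None, 41]
Preorder traversal: [43, 2, 1, 26, 17, 28, 41, 48]


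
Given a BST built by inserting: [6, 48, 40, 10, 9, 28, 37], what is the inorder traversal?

Tree insertion order: [6, 48, 40, 10, 9, 28, 37]
Tree (level-order array): [6, None, 48, 40, None, 10, None, 9, 28, None, None, None, 37]
Inorder traversal: [6, 9, 10, 28, 37, 40, 48]


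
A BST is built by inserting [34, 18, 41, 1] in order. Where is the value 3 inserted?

Starting tree (level order): [34, 18, 41, 1]
Insertion path: 34 -> 18 -> 1
Result: insert 3 as right child of 1
Final tree (level order): [34, 18, 41, 1, None, None, None, None, 3]


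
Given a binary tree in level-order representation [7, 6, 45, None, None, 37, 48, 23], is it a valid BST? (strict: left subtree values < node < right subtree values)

Level-order array: [7, 6, 45, None, None, 37, 48, 23]
Validate using subtree bounds (lo, hi): at each node, require lo < value < hi,
then recurse left with hi=value and right with lo=value.
Preorder trace (stopping at first violation):
  at node 7 with bounds (-inf, +inf): OK
  at node 6 with bounds (-inf, 7): OK
  at node 45 with bounds (7, +inf): OK
  at node 37 with bounds (7, 45): OK
  at node 23 with bounds (7, 37): OK
  at node 48 with bounds (45, +inf): OK
No violation found at any node.
Result: Valid BST


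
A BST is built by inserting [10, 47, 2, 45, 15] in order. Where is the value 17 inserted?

Starting tree (level order): [10, 2, 47, None, None, 45, None, 15]
Insertion path: 10 -> 47 -> 45 -> 15
Result: insert 17 as right child of 15
Final tree (level order): [10, 2, 47, None, None, 45, None, 15, None, None, 17]


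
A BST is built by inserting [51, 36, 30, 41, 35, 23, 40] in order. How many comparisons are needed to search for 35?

Search path for 35: 51 -> 36 -> 30 -> 35
Found: True
Comparisons: 4


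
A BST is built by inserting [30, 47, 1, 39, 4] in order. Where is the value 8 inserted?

Starting tree (level order): [30, 1, 47, None, 4, 39]
Insertion path: 30 -> 1 -> 4
Result: insert 8 as right child of 4
Final tree (level order): [30, 1, 47, None, 4, 39, None, None, 8]


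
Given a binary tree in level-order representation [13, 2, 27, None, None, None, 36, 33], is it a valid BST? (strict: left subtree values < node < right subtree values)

Level-order array: [13, 2, 27, None, None, None, 36, 33]
Validate using subtree bounds (lo, hi): at each node, require lo < value < hi,
then recurse left with hi=value and right with lo=value.
Preorder trace (stopping at first violation):
  at node 13 with bounds (-inf, +inf): OK
  at node 2 with bounds (-inf, 13): OK
  at node 27 with bounds (13, +inf): OK
  at node 36 with bounds (27, +inf): OK
  at node 33 with bounds (27, 36): OK
No violation found at any node.
Result: Valid BST


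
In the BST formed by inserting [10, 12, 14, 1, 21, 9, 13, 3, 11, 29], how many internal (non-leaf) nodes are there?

Tree built from: [10, 12, 14, 1, 21, 9, 13, 3, 11, 29]
Tree (level-order array): [10, 1, 12, None, 9, 11, 14, 3, None, None, None, 13, 21, None, None, None, None, None, 29]
Rule: An internal node has at least one child.
Per-node child counts:
  node 10: 2 child(ren)
  node 1: 1 child(ren)
  node 9: 1 child(ren)
  node 3: 0 child(ren)
  node 12: 2 child(ren)
  node 11: 0 child(ren)
  node 14: 2 child(ren)
  node 13: 0 child(ren)
  node 21: 1 child(ren)
  node 29: 0 child(ren)
Matching nodes: [10, 1, 9, 12, 14, 21]
Count of internal (non-leaf) nodes: 6


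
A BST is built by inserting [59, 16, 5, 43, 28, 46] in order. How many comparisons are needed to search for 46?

Search path for 46: 59 -> 16 -> 43 -> 46
Found: True
Comparisons: 4


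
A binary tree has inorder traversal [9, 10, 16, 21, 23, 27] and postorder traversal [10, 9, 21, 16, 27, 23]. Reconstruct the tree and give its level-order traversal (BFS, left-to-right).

Inorder:   [9, 10, 16, 21, 23, 27]
Postorder: [10, 9, 21, 16, 27, 23]
Algorithm: postorder visits root last, so walk postorder right-to-left;
each value is the root of the current inorder slice — split it at that
value, recurse on the right subtree first, then the left.
Recursive splits:
  root=23; inorder splits into left=[9, 10, 16, 21], right=[27]
  root=27; inorder splits into left=[], right=[]
  root=16; inorder splits into left=[9, 10], right=[21]
  root=21; inorder splits into left=[], right=[]
  root=9; inorder splits into left=[], right=[10]
  root=10; inorder splits into left=[], right=[]
Reconstructed level-order: [23, 16, 27, 9, 21, 10]


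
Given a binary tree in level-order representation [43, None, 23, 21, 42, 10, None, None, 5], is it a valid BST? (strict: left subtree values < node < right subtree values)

Level-order array: [43, None, 23, 21, 42, 10, None, None, 5]
Validate using subtree bounds (lo, hi): at each node, require lo < value < hi,
then recurse left with hi=value and right with lo=value.
Preorder trace (stopping at first violation):
  at node 43 with bounds (-inf, +inf): OK
  at node 23 with bounds (43, +inf): VIOLATION
Node 23 violates its bound: not (43 < 23 < +inf).
Result: Not a valid BST


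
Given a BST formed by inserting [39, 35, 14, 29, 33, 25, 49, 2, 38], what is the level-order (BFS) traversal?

Tree insertion order: [39, 35, 14, 29, 33, 25, 49, 2, 38]
Tree (level-order array): [39, 35, 49, 14, 38, None, None, 2, 29, None, None, None, None, 25, 33]
BFS from the root, enqueuing left then right child of each popped node:
  queue [39] -> pop 39, enqueue [35, 49], visited so far: [39]
  queue [35, 49] -> pop 35, enqueue [14, 38], visited so far: [39, 35]
  queue [49, 14, 38] -> pop 49, enqueue [none], visited so far: [39, 35, 49]
  queue [14, 38] -> pop 14, enqueue [2, 29], visited so far: [39, 35, 49, 14]
  queue [38, 2, 29] -> pop 38, enqueue [none], visited so far: [39, 35, 49, 14, 38]
  queue [2, 29] -> pop 2, enqueue [none], visited so far: [39, 35, 49, 14, 38, 2]
  queue [29] -> pop 29, enqueue [25, 33], visited so far: [39, 35, 49, 14, 38, 2, 29]
  queue [25, 33] -> pop 25, enqueue [none], visited so far: [39, 35, 49, 14, 38, 2, 29, 25]
  queue [33] -> pop 33, enqueue [none], visited so far: [39, 35, 49, 14, 38, 2, 29, 25, 33]
Result: [39, 35, 49, 14, 38, 2, 29, 25, 33]


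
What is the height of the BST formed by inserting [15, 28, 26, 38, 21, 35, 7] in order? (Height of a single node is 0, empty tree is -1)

Insertion order: [15, 28, 26, 38, 21, 35, 7]
Tree (level-order array): [15, 7, 28, None, None, 26, 38, 21, None, 35]
Compute height bottom-up (empty subtree = -1):
  height(7) = 1 + max(-1, -1) = 0
  height(21) = 1 + max(-1, -1) = 0
  height(26) = 1 + max(0, -1) = 1
  height(35) = 1 + max(-1, -1) = 0
  height(38) = 1 + max(0, -1) = 1
  height(28) = 1 + max(1, 1) = 2
  height(15) = 1 + max(0, 2) = 3
Height = 3


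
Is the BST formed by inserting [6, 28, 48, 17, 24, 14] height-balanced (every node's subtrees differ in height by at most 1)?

Tree (level-order array): [6, None, 28, 17, 48, 14, 24]
Definition: a tree is height-balanced if, at every node, |h(left) - h(right)| <= 1 (empty subtree has height -1).
Bottom-up per-node check:
  node 14: h_left=-1, h_right=-1, diff=0 [OK], height=0
  node 24: h_left=-1, h_right=-1, diff=0 [OK], height=0
  node 17: h_left=0, h_right=0, diff=0 [OK], height=1
  node 48: h_left=-1, h_right=-1, diff=0 [OK], height=0
  node 28: h_left=1, h_right=0, diff=1 [OK], height=2
  node 6: h_left=-1, h_right=2, diff=3 [FAIL (|-1-2|=3 > 1)], height=3
Node 6 violates the condition: |-1 - 2| = 3 > 1.
Result: Not balanced


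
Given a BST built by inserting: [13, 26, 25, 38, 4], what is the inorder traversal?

Tree insertion order: [13, 26, 25, 38, 4]
Tree (level-order array): [13, 4, 26, None, None, 25, 38]
Inorder traversal: [4, 13, 25, 26, 38]


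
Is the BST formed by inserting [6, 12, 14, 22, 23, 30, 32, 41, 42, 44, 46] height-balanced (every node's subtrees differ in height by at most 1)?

Tree (level-order array): [6, None, 12, None, 14, None, 22, None, 23, None, 30, None, 32, None, 41, None, 42, None, 44, None, 46]
Definition: a tree is height-balanced if, at every node, |h(left) - h(right)| <= 1 (empty subtree has height -1).
Bottom-up per-node check:
  node 46: h_left=-1, h_right=-1, diff=0 [OK], height=0
  node 44: h_left=-1, h_right=0, diff=1 [OK], height=1
  node 42: h_left=-1, h_right=1, diff=2 [FAIL (|-1-1|=2 > 1)], height=2
  node 41: h_left=-1, h_right=2, diff=3 [FAIL (|-1-2|=3 > 1)], height=3
  node 32: h_left=-1, h_right=3, diff=4 [FAIL (|-1-3|=4 > 1)], height=4
  node 30: h_left=-1, h_right=4, diff=5 [FAIL (|-1-4|=5 > 1)], height=5
  node 23: h_left=-1, h_right=5, diff=6 [FAIL (|-1-5|=6 > 1)], height=6
  node 22: h_left=-1, h_right=6, diff=7 [FAIL (|-1-6|=7 > 1)], height=7
  node 14: h_left=-1, h_right=7, diff=8 [FAIL (|-1-7|=8 > 1)], height=8
  node 12: h_left=-1, h_right=8, diff=9 [FAIL (|-1-8|=9 > 1)], height=9
  node 6: h_left=-1, h_right=9, diff=10 [FAIL (|-1-9|=10 > 1)], height=10
Node 42 violates the condition: |-1 - 1| = 2 > 1.
Result: Not balanced


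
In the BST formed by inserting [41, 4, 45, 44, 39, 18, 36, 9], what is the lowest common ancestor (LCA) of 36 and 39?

Tree insertion order: [41, 4, 45, 44, 39, 18, 36, 9]
Tree (level-order array): [41, 4, 45, None, 39, 44, None, 18, None, None, None, 9, 36]
In a BST, the LCA of p=36, q=39 is the first node v on the
root-to-leaf path with p <= v <= q (go left if both < v, right if both > v).
Walk from root:
  at 41: both 36 and 39 < 41, go left
  at 4: both 36 and 39 > 4, go right
  at 39: 36 <= 39 <= 39, this is the LCA
LCA = 39


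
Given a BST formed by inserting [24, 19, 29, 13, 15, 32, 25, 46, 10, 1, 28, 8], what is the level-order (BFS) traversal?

Tree insertion order: [24, 19, 29, 13, 15, 32, 25, 46, 10, 1, 28, 8]
Tree (level-order array): [24, 19, 29, 13, None, 25, 32, 10, 15, None, 28, None, 46, 1, None, None, None, None, None, None, None, None, 8]
BFS from the root, enqueuing left then right child of each popped node:
  queue [24] -> pop 24, enqueue [19, 29], visited so far: [24]
  queue [19, 29] -> pop 19, enqueue [13], visited so far: [24, 19]
  queue [29, 13] -> pop 29, enqueue [25, 32], visited so far: [24, 19, 29]
  queue [13, 25, 32] -> pop 13, enqueue [10, 15], visited so far: [24, 19, 29, 13]
  queue [25, 32, 10, 15] -> pop 25, enqueue [28], visited so far: [24, 19, 29, 13, 25]
  queue [32, 10, 15, 28] -> pop 32, enqueue [46], visited so far: [24, 19, 29, 13, 25, 32]
  queue [10, 15, 28, 46] -> pop 10, enqueue [1], visited so far: [24, 19, 29, 13, 25, 32, 10]
  queue [15, 28, 46, 1] -> pop 15, enqueue [none], visited so far: [24, 19, 29, 13, 25, 32, 10, 15]
  queue [28, 46, 1] -> pop 28, enqueue [none], visited so far: [24, 19, 29, 13, 25, 32, 10, 15, 28]
  queue [46, 1] -> pop 46, enqueue [none], visited so far: [24, 19, 29, 13, 25, 32, 10, 15, 28, 46]
  queue [1] -> pop 1, enqueue [8], visited so far: [24, 19, 29, 13, 25, 32, 10, 15, 28, 46, 1]
  queue [8] -> pop 8, enqueue [none], visited so far: [24, 19, 29, 13, 25, 32, 10, 15, 28, 46, 1, 8]
Result: [24, 19, 29, 13, 25, 32, 10, 15, 28, 46, 1, 8]
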